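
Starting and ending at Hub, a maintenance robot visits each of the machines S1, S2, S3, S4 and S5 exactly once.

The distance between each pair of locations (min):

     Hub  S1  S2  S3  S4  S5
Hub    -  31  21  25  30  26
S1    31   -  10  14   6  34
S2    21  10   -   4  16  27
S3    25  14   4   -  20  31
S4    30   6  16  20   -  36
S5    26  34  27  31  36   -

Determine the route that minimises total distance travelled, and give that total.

Hub → S1 → S2 → S3 → S4 → S5 → Hub: 31+10+4+20+36+26 = 127
Hub → S1 → S2 → S3 → S5 → S4 → Hub: 31+10+4+31+36+30 = 142
Hub → S1 → S2 → S4 → S3 → S5 → Hub: 31+10+16+20+31+26 = 134
Hub → S1 → S2 → S4 → S5 → S3 → Hub: 31+10+16+36+31+25 = 149
Hub → S1 → S2 → S5 → S3 → S4 → Hub: 31+10+27+31+20+30 = 149
Hub → S1 → S2 → S5 → S4 → S3 → Hub: 31+10+27+36+20+25 = 149
Hub → S1 → S3 → S2 → S4 → S5 → Hub: 31+14+4+16+36+26 = 127
Hub → S1 → S3 → S2 → S5 → S4 → Hub: 31+14+4+27+36+30 = 142
Hub → S1 → S3 → S4 → S2 → S5 → Hub: 31+14+20+16+27+26 = 134
Hub → S1 → S3 → S4 → S5 → S2 → Hub: 31+14+20+36+27+21 = 149
Hub → S1 → S3 → S5 → S2 → S4 → Hub: 31+14+31+27+16+30 = 149
Hub → S1 → S3 → S5 → S4 → S2 → Hub: 31+14+31+36+16+21 = 149
Hub → S1 → S4 → S2 → S3 → S5 → Hub: 31+6+16+4+31+26 = 114
Hub → S1 → S4 → S2 → S5 → S3 → Hub: 31+6+16+27+31+25 = 136
… (46 more)
Hub → S2 → S3 → S1 → S4 → S5 → Hub: 21+4+14+6+36+26 = 107  ← best
The minimum is 107.
One optimal route: Hub → S2 → S3 → S1 → S4 → S5 → Hub (or its reverse).

Minimum total distance: 107 min.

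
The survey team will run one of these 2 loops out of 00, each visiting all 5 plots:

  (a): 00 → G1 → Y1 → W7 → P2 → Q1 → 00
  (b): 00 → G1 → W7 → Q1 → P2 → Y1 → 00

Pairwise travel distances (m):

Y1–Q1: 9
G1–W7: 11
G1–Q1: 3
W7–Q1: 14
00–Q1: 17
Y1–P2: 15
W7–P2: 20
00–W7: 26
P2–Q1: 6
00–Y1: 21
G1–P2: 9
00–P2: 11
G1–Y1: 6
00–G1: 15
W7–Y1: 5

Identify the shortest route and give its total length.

(a): 15 + 6 + 5 + 20 + 6 + 17 = 69
(b): 15 + 11 + 14 + 6 + 15 + 21 = 82

69 m — (a) is the shortest.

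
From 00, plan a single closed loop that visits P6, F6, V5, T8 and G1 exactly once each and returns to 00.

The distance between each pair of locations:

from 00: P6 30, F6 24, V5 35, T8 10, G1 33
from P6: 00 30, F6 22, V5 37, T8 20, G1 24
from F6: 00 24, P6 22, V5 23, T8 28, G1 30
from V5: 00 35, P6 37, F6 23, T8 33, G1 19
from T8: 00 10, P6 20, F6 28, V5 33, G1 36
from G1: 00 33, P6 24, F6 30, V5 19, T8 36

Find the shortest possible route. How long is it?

120 — the shortest possible round trip.

There are 60 distinct closed tours to check (reversals are equivalent).
00→P6→F6→V5→T8→G1→00: 30+22+23+33+36+33 = 177
00→P6→F6→V5→G1→T8→00: 30+22+23+19+36+10 = 140
00→P6→F6→T8→V5→G1→00: 30+22+28+33+19+33 = 165
00→P6→F6→T8→G1→V5→00: 30+22+28+36+19+35 = 170
00→P6→F6→G1→V5→T8→00: 30+22+30+19+33+10 = 144
00→P6→F6→G1→T8→V5→00: 30+22+30+36+33+35 = 186
00→P6→V5→F6→T8→G1→00: 30+37+23+28+36+33 = 187
00→P6→V5→F6→G1→T8→00: 30+37+23+30+36+10 = 166
00→P6→V5→T8→F6→G1→00: 30+37+33+28+30+33 = 191
00→P6→V5→T8→G1→F6→00: 30+37+33+36+30+24 = 190
00→P6→V5→G1→F6→T8→00: 30+37+19+30+28+10 = 154
00→P6→V5→G1→T8→F6→00: 30+37+19+36+28+24 = 174
00→P6→T8→F6→V5→G1→00: 30+20+28+23+19+33 = 153
00→P6→T8→F6→G1→V5→00: 30+20+28+30+19+35 = 162
… (46 more)
00→F6→V5→G1→P6→T8→00: 24+23+19+24+20+10 = 120  ← best
The minimum is 120.
One optimal route: 00 → F6 → V5 → G1 → P6 → T8 → 00 (or its reverse).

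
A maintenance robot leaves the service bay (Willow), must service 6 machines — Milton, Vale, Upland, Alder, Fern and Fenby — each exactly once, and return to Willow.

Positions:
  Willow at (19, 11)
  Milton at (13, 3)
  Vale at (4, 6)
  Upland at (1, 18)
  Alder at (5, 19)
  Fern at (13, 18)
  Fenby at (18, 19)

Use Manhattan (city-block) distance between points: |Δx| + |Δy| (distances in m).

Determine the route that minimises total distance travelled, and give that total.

Minimum total distance: 70 m.

With 6 stops there are 6!/2 = 360 distinct round trips (a route and its reverse cost the same).
Willow→Milton→Vale→Upland→Alder→Fern→Fenby→Willow: 14+12+15+5+9+6+9 = 70
Willow→Milton→Vale→Upland→Alder→Fenby→Fern→Willow: 14+12+15+5+13+6+13 = 78
Willow→Milton→Vale→Upland→Fern→Alder→Fenby→Willow: 14+12+15+12+9+13+9 = 84
Willow→Milton→Vale→Upland→Fern→Fenby→Alder→Willow: 14+12+15+12+6+13+22 = 94
Willow→Milton→Vale→Upland→Fenby→Alder→Fern→Willow: 14+12+15+18+13+9+13 = 94
Willow→Milton→Vale→Upland→Fenby→Fern→Alder→Willow: 14+12+15+18+6+9+22 = 96
Willow→Milton→Vale→Alder→Upland→Fern→Fenby→Willow: 14+12+14+5+12+6+9 = 72
Willow→Milton→Vale→Alder→Upland→Fenby→Fern→Willow: 14+12+14+5+18+6+13 = 82
… (352 more)
The minimum is 70.
One optimal route: Willow → Milton → Vale → Upland → Alder → Fern → Fenby → Willow (or its reverse).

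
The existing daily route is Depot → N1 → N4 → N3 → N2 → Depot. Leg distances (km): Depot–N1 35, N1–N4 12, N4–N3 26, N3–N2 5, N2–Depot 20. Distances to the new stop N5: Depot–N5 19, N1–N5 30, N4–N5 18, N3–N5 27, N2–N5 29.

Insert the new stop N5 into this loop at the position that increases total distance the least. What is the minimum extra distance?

Adding 14 km by placing N5 on the Depot–N1 leg.

Insertion cost between consecutive stops i–j is d(i,N5) + d(N5,j) − d(i,j):
  between Depot and N1: 19 + 30 − 35 = 14
  between N1 and N4: 30 + 18 − 12 = 36
  between N4 and N3: 18 + 27 − 26 = 19
  between N3 and N2: 27 + 29 − 5 = 51
  between N2 and Depot: 29 + 19 − 20 = 28
Cheapest insertion is between Depot and N1, adding 14.
New total = 98 + 14 = 112.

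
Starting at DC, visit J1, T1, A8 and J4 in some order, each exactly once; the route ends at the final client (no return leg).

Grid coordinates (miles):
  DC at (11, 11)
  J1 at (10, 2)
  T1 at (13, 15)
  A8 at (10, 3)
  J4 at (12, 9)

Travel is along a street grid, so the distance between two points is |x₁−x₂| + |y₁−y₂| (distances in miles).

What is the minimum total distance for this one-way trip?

There are 4! = 24 possible orderings.
DC → J1 → T1 → A8 → J4: 10+16+15+8 = 49
DC → J1 → T1 → J4 → A8: 10+16+7+8 = 41
DC → J1 → A8 → T1 → J4: 10+1+15+7 = 33
DC → J1 → A8 → J4 → T1: 10+1+8+7 = 26
DC → J1 → J4 → T1 → A8: 10+9+7+15 = 41
DC → J1 → J4 → A8 → T1: 10+9+8+15 = 42
DC → T1 → J1 → A8 → J4: 6+16+1+8 = 31
DC → T1 → J1 → J4 → A8: 6+16+9+8 = 39
DC → T1 → A8 → J1 → J4: 6+15+1+9 = 31
DC → T1 → A8 → J4 → J1: 6+15+8+9 = 38
DC → T1 → J4 → J1 → A8: 6+7+9+1 = 23
DC → T1 → J4 → A8 → J1: 6+7+8+1 = 22
DC → A8 → J1 → T1 → J4: 9+1+16+7 = 33
DC → A8 → J1 → J4 → T1: 9+1+9+7 = 26
… (10 more)
The minimum is 22.
One shortest path: DC → T1 → J4 → A8 → J1.

Shortest open route: 22 miles.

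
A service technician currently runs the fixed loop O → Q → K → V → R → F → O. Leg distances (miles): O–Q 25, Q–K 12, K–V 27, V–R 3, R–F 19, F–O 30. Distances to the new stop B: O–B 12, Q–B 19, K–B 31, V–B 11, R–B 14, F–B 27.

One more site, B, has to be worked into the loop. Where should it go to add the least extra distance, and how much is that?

Insertion cost between consecutive stops i–j is d(i,B) + d(B,j) − d(i,j):
  between O and Q: 12 + 19 − 25 = 6
  between Q and K: 19 + 31 − 12 = 38
  between K and V: 31 + 11 − 27 = 15
  between V and R: 11 + 14 − 3 = 22
  between R and F: 14 + 27 − 19 = 22
  between F and O: 27 + 12 − 30 = 9
Cheapest insertion is between O and Q, adding 6.
New total = 116 + 6 = 122.

+6 miles — insert B between O and Q.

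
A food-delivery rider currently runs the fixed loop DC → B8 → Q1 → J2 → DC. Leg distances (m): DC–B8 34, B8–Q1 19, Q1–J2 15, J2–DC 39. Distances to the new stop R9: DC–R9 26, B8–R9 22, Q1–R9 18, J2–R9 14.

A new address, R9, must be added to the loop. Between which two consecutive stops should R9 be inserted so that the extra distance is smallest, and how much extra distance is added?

Insertion cost between consecutive stops i–j is d(i,R9) + d(R9,j) − d(i,j):
  between DC and B8: 26 + 22 − 34 = 14
  between B8 and Q1: 22 + 18 − 19 = 21
  between Q1 and J2: 18 + 14 − 15 = 17
  between J2 and DC: 14 + 26 − 39 = 1
Cheapest insertion is between J2 and DC, adding 1.
New total = 107 + 1 = 108.

Adding 1 m by placing R9 on the J2–DC leg.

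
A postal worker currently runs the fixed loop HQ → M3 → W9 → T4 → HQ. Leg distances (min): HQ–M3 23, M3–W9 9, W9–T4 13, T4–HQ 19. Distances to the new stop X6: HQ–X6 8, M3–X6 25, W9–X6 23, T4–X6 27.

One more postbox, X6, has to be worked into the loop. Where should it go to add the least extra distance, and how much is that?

Insertion cost between consecutive stops i–j is d(i,X6) + d(X6,j) − d(i,j):
  between HQ and M3: 8 + 25 − 23 = 10
  between M3 and W9: 25 + 23 − 9 = 39
  between W9 and T4: 23 + 27 − 13 = 37
  between T4 and HQ: 27 + 8 − 19 = 16
Cheapest insertion is between HQ and M3, adding 10.
New total = 64 + 10 = 74.

Adding 10 min by placing X6 on the HQ–M3 leg.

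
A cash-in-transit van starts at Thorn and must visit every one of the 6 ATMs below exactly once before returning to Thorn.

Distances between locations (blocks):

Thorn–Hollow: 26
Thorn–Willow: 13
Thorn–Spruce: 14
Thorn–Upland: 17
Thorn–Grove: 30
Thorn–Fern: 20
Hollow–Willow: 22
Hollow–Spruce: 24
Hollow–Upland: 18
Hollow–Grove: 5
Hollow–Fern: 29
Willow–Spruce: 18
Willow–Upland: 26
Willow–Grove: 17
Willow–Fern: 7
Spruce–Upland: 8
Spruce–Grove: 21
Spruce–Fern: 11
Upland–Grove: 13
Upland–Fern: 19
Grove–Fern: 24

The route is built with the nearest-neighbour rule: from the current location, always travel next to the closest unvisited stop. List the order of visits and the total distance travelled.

83 blocks along Thorn → Willow → Fern → Spruce → Upland → Grove → Hollow → Thorn.

Thorn → [Willow:13 / Spruce:14 / Upland:17 / Fern:20 / Hollow:26 / Grove:30] → Willow (13)
Willow → [Fern:7 / Grove:17 / Spruce:18 / Hollow:22 / Upland:26] → Fern (7)
Fern → [Spruce:11 / Upland:19 / Grove:24 / Hollow:29] → Spruce (11)
Spruce → [Upland:8 / Grove:21 / Hollow:24] → Upland (8)
Upland → [Grove:13 / Hollow:18] → Grove (13)
Grove → [Hollow:5] → Hollow (5)
Return Hollow→Thorn: 26.
Total = 13 + 7 + 11 + 8 + 13 + 5 + 26 = 83.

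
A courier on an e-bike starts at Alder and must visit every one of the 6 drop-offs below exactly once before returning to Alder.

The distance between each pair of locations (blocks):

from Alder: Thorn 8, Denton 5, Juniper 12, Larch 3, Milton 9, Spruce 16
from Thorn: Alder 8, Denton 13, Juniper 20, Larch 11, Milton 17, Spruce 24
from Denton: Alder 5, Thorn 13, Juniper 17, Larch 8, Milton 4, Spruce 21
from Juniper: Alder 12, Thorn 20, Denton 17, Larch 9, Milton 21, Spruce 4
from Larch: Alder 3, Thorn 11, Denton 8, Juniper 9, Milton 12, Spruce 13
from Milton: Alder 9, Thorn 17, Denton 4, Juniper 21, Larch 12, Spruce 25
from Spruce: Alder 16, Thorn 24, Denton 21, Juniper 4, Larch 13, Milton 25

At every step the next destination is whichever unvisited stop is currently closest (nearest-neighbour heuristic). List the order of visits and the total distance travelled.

At Alder the remaining stops are Larch 3, Denton 5, Thorn 8, Milton 9, Juniper 12, Spruce 16; go to Larch.
At Larch the remaining stops are Denton 8, Juniper 9, Thorn 11, Milton 12, Spruce 13; go to Denton.
At Denton the remaining stops are Milton 4, Thorn 13, Juniper 17, Spruce 21; go to Milton.
At Milton the remaining stops are Thorn 17, Juniper 21, Spruce 25; go to Thorn.
At Thorn the remaining stops are Juniper 20, Spruce 24; go to Juniper.
At Juniper the remaining stops are Spruce 4; go to Spruce.
Return Spruce→Alder: 16.
Total = 3 + 8 + 4 + 17 + 20 + 4 + 16 = 72.

Nearest-neighbour total = 72 blocks; route Alder → Larch → Denton → Milton → Thorn → Juniper → Spruce → Alder.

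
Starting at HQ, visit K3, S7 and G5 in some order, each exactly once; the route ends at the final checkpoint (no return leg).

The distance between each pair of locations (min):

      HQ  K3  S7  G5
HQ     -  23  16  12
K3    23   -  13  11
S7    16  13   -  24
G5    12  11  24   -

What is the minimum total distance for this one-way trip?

Shortest open route: 36 min.

There are 3! = 6 possible orderings.
HQ → K3 → S7 → G5: 23+13+24 = 60
HQ → K3 → G5 → S7: 23+11+24 = 58
HQ → S7 → K3 → G5: 16+13+11 = 40
HQ → S7 → G5 → K3: 16+24+11 = 51
HQ → G5 → K3 → S7: 12+11+13 = 36
HQ → G5 → S7 → K3: 12+24+13 = 49
The minimum is 36.
One shortest path: HQ → G5 → K3 → S7.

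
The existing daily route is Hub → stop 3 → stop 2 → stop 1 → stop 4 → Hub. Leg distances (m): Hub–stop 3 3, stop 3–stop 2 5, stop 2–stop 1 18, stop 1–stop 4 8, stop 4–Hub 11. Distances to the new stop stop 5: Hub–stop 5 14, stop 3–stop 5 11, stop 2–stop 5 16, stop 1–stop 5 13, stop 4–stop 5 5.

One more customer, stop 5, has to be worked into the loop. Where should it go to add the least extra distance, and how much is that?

Insertion cost between consecutive stops i–j is d(i,stop 5) + d(stop 5,j) − d(i,j):
  between Hub and stop 3: 14 + 11 − 3 = 22
  between stop 3 and stop 2: 11 + 16 − 5 = 22
  between stop 2 and stop 1: 16 + 13 − 18 = 11
  between stop 1 and stop 4: 13 + 5 − 8 = 10
  between stop 4 and Hub: 5 + 14 − 11 = 8
Cheapest insertion is between stop 4 and Hub, adding 8.
New total = 45 + 8 = 53.

+8 m — insert stop 5 between stop 4 and Hub.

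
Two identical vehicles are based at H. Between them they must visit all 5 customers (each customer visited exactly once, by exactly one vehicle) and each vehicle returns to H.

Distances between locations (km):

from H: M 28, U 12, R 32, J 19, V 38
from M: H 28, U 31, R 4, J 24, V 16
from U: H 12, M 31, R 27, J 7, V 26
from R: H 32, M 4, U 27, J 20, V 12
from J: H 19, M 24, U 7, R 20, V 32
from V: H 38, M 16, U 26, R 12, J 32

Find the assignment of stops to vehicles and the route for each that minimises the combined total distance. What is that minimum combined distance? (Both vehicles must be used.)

Minimum combined distance: 119 km.

Try each way of splitting the stops between the two vehicles (each non-empty) and, for each split, find the best tour for each vehicle:
  {M} + {U, R, J, V}: 56 + 89 = 145
  {U} + {M, R, J, V}: 24 + 95 = 119
  {M, U} + {R, J, V}: 71 + 89 = 160
  {R} + {M, U, J, V}: 64 + 95 = 159
  {M, R} + {U, J, V}: 64 + 89 = 153
  {U, R} + {M, J, V}: 71 + 95 = 166
  … (15 splits in total)
Best: vehicle 1 H → U → H = 24; vehicle 2 H → M → R → V → J → H = 95; combined 119.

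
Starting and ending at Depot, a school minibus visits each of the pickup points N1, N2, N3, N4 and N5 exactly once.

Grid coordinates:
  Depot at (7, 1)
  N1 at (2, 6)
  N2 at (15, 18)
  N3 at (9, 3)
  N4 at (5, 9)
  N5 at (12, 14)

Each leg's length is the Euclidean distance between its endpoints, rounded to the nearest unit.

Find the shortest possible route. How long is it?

There are 60 distinct closed tours to check (reversals are equivalent).
Depot → N1 → N2 → N3 → N4 → N5 → Depot: 7+18+16+7+9+14 = 71
Depot → N1 → N2 → N3 → N5 → N4 → Depot: 7+18+16+11+9+8 = 69
Depot → N1 → N2 → N4 → N3 → N5 → Depot: 7+18+13+7+11+14 = 70
Depot → N1 → N2 → N4 → N5 → N3 → Depot: 7+18+13+9+11+3 = 61
Depot → N1 → N2 → N5 → N3 → N4 → Depot: 7+18+5+11+7+8 = 56
Depot → N1 → N2 → N5 → N4 → N3 → Depot: 7+18+5+9+7+3 = 49
Depot → N1 → N3 → N2 → N4 → N5 → Depot: 7+8+16+13+9+14 = 67
Depot → N1 → N3 → N2 → N5 → N4 → Depot: 7+8+16+5+9+8 = 53
Depot → N1 → N3 → N4 → N2 → N5 → Depot: 7+8+7+13+5+14 = 54
Depot → N1 → N3 → N4 → N5 → N2 → Depot: 7+8+7+9+5+19 = 55
Depot → N1 → N3 → N5 → N2 → N4 → Depot: 7+8+11+5+13+8 = 52
Depot → N1 → N3 → N5 → N4 → N2 → Depot: 7+8+11+9+13+19 = 67
Depot → N1 → N4 → N2 → N3 → N5 → Depot: 7+4+13+16+11+14 = 65
Depot → N1 → N4 → N2 → N5 → N3 → Depot: 7+4+13+5+11+3 = 43
… (46 more)
The minimum is 43.
One optimal route: Depot → N1 → N4 → N2 → N5 → N3 → Depot (or its reverse).

Shortest round trip = 43.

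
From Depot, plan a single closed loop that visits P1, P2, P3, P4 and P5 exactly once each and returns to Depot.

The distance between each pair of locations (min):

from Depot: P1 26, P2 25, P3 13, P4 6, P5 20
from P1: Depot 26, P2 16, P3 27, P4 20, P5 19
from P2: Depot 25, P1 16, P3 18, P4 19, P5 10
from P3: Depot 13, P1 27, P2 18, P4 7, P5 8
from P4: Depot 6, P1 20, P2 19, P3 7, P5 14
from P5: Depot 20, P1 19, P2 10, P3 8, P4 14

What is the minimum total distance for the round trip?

With 5 stops there are 5!/2 = 60 distinct round trips (a route and its reverse cost the same).
Depot→P1→P2→P3→P4→P5→Depot: 26+16+18+7+14+20 = 101
Depot→P1→P2→P3→P5→P4→Depot: 26+16+18+8+14+6 = 88
Depot→P1→P2→P4→P3→P5→Depot: 26+16+19+7+8+20 = 96
Depot→P1→P2→P4→P5→P3→Depot: 26+16+19+14+8+13 = 96
Depot→P1→P2→P5→P3→P4→Depot: 26+16+10+8+7+6 = 73
Depot→P1→P2→P5→P4→P3→Depot: 26+16+10+14+7+13 = 86
Depot→P1→P3→P2→P4→P5→Depot: 26+27+18+19+14+20 = 124
Depot→P1→P3→P2→P5→P4→Depot: 26+27+18+10+14+6 = 101
Depot→P1→P3→P4→P2→P5→Depot: 26+27+7+19+10+20 = 109
Depot→P1→P3→P4→P5→P2→Depot: 26+27+7+14+10+25 = 109
Depot→P1→P3→P5→P2→P4→Depot: 26+27+8+10+19+6 = 96
Depot→P1→P3→P5→P4→P2→Depot: 26+27+8+14+19+25 = 119
Depot→P1→P4→P2→P3→P5→Depot: 26+20+19+18+8+20 = 111
Depot→P1→P4→P2→P5→P3→Depot: 26+20+19+10+8+13 = 96
… (46 more)
The minimum is 73.
One optimal route: Depot → P1 → P2 → P5 → P3 → P4 → Depot (or its reverse).

Shortest round trip = 73 min.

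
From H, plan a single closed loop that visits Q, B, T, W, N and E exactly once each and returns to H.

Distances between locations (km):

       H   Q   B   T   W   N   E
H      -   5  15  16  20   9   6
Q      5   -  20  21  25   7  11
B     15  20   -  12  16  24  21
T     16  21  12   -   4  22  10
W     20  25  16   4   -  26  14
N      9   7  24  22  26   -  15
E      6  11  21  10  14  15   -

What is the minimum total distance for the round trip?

With 6 stops there are 6!/2 = 360 distinct round trips (a route and its reverse cost the same).
H-Q-B-T-W-N-E-H: 5+20+12+4+26+15+6 = 88
H-Q-B-T-W-E-N-H: 5+20+12+4+14+15+9 = 79
H-Q-B-T-N-W-E-H: 5+20+12+22+26+14+6 = 105
H-Q-B-T-N-E-W-H: 5+20+12+22+15+14+20 = 108
H-Q-B-T-E-W-N-H: 5+20+12+10+14+26+9 = 96
H-Q-B-T-E-N-W-H: 5+20+12+10+15+26+20 = 108
H-Q-B-W-T-N-E-H: 5+20+16+4+22+15+6 = 88
H-Q-B-W-T-E-N-H: 5+20+16+4+10+15+9 = 79
… (352 more)
H-Q-N-B-T-W-E-H: 5+7+24+12+4+14+6 = 72  ← best
The minimum is 72.
One optimal route: H → Q → N → B → T → W → E → H (or its reverse).

Shortest round trip = 72 km.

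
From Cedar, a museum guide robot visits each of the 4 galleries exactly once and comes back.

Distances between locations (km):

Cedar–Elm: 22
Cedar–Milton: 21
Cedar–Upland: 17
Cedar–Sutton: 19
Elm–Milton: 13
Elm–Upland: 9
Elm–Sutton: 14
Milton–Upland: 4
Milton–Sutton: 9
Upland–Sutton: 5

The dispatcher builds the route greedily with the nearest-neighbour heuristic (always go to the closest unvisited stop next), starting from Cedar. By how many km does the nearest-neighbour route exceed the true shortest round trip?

From Cedar: Upland=17, Sutton=19, Milton=21, Elm=22 → choose Upland (17).
From Upland: Milton=4, Sutton=5, Elm=9 → choose Milton (4).
From Milton: Sutton=9, Elm=13 → choose Sutton (9).
From Sutton: Elm=14 → choose Elm (14).
NN route Cedar → Upland → Milton → Sutton → Elm → Cedar costs 66.
Optimal: Cedar → Elm → Milton → Upland → Sutton → Cedar costs 63 (by enumerating all 12 distinct tours).
Excess = 66 − 63 = 3.

Excess over optimum: 3 km.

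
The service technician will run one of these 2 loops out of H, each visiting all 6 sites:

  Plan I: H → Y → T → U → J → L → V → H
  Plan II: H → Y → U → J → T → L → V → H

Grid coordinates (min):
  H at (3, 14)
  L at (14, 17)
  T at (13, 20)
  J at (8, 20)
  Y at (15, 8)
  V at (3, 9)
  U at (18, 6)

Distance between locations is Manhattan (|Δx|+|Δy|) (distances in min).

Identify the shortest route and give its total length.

Shortest is Plan II, total 80 min.

Plan I: 18 + 14 + 19 + 24 + 9 + 19 + 5 = 108
Plan II: 18 + 5 + 24 + 5 + 4 + 19 + 5 = 80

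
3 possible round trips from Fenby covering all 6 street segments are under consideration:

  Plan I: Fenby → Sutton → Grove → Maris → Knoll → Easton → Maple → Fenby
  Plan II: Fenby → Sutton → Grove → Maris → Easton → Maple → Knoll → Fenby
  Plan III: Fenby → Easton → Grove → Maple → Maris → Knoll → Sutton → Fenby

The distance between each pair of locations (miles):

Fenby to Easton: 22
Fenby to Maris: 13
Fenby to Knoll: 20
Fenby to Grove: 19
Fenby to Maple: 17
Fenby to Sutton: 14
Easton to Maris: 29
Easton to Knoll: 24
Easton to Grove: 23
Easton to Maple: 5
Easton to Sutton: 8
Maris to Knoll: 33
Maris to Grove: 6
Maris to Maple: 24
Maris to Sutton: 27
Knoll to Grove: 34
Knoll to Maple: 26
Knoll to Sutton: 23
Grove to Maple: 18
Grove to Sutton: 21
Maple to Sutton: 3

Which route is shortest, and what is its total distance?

Shortest is Plan I, total 120 miles.

Plan I: 14 + 21 + 6 + 33 + 24 + 5 + 17 = 120
Plan II: 14 + 21 + 6 + 29 + 5 + 26 + 20 = 121
Plan III: 22 + 23 + 18 + 24 + 33 + 23 + 14 = 157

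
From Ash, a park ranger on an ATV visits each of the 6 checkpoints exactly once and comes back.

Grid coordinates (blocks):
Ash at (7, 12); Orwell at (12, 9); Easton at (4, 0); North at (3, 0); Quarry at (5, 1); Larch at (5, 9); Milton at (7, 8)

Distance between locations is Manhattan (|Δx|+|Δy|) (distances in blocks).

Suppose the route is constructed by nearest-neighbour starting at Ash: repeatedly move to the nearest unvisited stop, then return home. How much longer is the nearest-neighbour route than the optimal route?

From Ash: Milton=4, Larch=5, Orwell=8, Quarry=13, Easton=15, North=16 → choose Milton (4).
From Milton: Larch=3, Orwell=6, Quarry=9, Easton=11, North=12 → choose Larch (3).
From Larch: Orwell=7, Quarry=8, Easton=10, North=11 → choose Orwell (7).
From Orwell: Quarry=15, Easton=17, North=18 → choose Quarry (15).
From Quarry: Easton=2, North=3 → choose Easton (2).
From Easton: North=1 → choose North (1).
NN route Ash → Milton → Larch → Orwell → Quarry → Easton → North → Ash costs 48.
Optimal: Ash → Orwell → Larch → Easton → North → Quarry → Milton → Ash costs 42 (by enumerating all 360 distinct tours).
Excess = 48 − 42 = 6.

The nearest-neighbour route is 6 blocks longer than optimal.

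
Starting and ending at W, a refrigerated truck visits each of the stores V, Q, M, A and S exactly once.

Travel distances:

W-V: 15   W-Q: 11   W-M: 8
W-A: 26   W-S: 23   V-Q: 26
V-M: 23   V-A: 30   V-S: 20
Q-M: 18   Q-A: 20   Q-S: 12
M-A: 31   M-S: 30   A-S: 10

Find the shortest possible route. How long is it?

There are 60 distinct closed tours to check (reversals are equivalent).
W-V-Q-M-A-S-W: 15+26+18+31+10+23 = 123
W-V-Q-M-S-A-W: 15+26+18+30+10+26 = 125
W-V-Q-A-M-S-W: 15+26+20+31+30+23 = 145
W-V-Q-A-S-M-W: 15+26+20+10+30+8 = 109
W-V-Q-S-M-A-W: 15+26+12+30+31+26 = 140
W-V-Q-S-A-M-W: 15+26+12+10+31+8 = 102
W-V-M-Q-A-S-W: 15+23+18+20+10+23 = 109
W-V-M-Q-S-A-W: 15+23+18+12+10+26 = 104
W-V-M-A-Q-S-W: 15+23+31+20+12+23 = 124
W-V-M-A-S-Q-W: 15+23+31+10+12+11 = 102
W-V-M-S-Q-A-W: 15+23+30+12+20+26 = 126
W-V-M-S-A-Q-W: 15+23+30+10+20+11 = 109
W-V-A-Q-M-S-W: 15+30+20+18+30+23 = 136
W-V-A-Q-S-M-W: 15+30+20+12+30+8 = 115
… (46 more)
W-V-S-A-Q-M-W: 15+20+10+20+18+8 = 91  ← best
The minimum is 91.
One optimal route: W → V → S → A → Q → M → W (or its reverse).

91 — the shortest possible round trip.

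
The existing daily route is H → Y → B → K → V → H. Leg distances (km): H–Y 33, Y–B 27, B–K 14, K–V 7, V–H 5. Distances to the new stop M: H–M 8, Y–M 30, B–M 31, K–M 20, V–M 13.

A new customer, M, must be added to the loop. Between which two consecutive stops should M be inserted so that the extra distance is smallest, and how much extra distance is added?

Insertion cost between consecutive stops i–j is d(i,M) + d(M,j) − d(i,j):
  between H and Y: 8 + 30 − 33 = 5
  between Y and B: 30 + 31 − 27 = 34
  between B and K: 31 + 20 − 14 = 37
  between K and V: 20 + 13 − 7 = 26
  between V and H: 13 + 8 − 5 = 16
Cheapest insertion is between H and Y, adding 5.
New total = 86 + 5 = 91.

+5 km — insert M between H and Y.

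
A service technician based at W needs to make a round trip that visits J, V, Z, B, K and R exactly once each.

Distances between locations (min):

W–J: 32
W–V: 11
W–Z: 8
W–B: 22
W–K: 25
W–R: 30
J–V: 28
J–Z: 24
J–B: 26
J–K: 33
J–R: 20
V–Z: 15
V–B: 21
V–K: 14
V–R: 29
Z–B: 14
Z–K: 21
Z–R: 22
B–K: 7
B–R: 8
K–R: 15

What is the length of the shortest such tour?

W → J → V → Z → B → K → R → W: 32+28+15+14+7+15+30 = 141
W → J → V → Z → B → R → K → W: 32+28+15+14+8+15+25 = 137
W → J → V → Z → K → B → R → W: 32+28+15+21+7+8+30 = 141
W → J → V → Z → K → R → B → W: 32+28+15+21+15+8+22 = 141
W → J → V → Z → R → B → K → W: 32+28+15+22+8+7+25 = 137
W → J → V → Z → R → K → B → W: 32+28+15+22+15+7+22 = 141
W → J → V → B → Z → K → R → W: 32+28+21+14+21+15+30 = 161
W → J → V → B → Z → R → K → W: 32+28+21+14+22+15+25 = 157
… (352 more)
W → V → K → B → R → J → Z → W: 11+14+7+8+20+24+8 = 92  ← best
The minimum is 92.
One optimal route: W → V → K → B → R → J → Z → W (or its reverse).

Shortest round trip = 92 min.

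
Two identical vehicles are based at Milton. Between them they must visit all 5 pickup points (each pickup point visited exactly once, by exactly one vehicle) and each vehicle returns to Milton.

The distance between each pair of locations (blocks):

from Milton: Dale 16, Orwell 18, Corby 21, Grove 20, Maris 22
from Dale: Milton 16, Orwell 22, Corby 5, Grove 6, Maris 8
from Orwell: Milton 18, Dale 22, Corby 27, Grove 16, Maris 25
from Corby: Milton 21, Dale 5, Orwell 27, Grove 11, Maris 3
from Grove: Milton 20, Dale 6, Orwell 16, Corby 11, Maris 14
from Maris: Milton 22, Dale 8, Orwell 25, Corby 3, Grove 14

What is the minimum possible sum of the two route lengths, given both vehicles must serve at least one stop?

Check every non-empty split of the stops between the two vehicles; for each half take its own optimal tour:
  {Dale} + {Orwell, Corby, Grove, Maris}: 32 + 70 = 102
  {Orwell} + {Dale, Corby, Grove, Maris}: 36 + 56 = 92
  {Dale, Orwell} + {Corby, Grove, Maris}: 56 + 56 = 112
  {Corby} + {Dale, Orwell, Grove, Maris}: 42 + 70 = 112
  {Dale, Corby} + {Orwell, Grove, Maris}: 42 + 70 = 112
  {Orwell, Corby} + {Dale, Grove, Maris}: 66 + 56 = 122
  … (15 splits in total)
Best: vehicle 1 Milton → Orwell → Milton = 36; vehicle 2 Milton → Grove → Dale → Corby → Maris → Milton = 56; combined 92.

Minimum combined distance: 92 blocks.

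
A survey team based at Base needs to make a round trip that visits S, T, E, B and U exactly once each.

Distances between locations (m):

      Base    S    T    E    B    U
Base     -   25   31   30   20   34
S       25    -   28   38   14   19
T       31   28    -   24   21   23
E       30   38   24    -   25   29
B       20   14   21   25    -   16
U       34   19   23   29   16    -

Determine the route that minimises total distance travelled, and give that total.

Minimum total distance: 130 m.

Base-S-T-E-B-U-Base: 25+28+24+25+16+34 = 152
Base-S-T-E-U-B-Base: 25+28+24+29+16+20 = 142
Base-S-T-B-E-U-Base: 25+28+21+25+29+34 = 162
Base-S-T-B-U-E-Base: 25+28+21+16+29+30 = 149
Base-S-T-U-E-B-Base: 25+28+23+29+25+20 = 150
Base-S-T-U-B-E-Base: 25+28+23+16+25+30 = 147
Base-S-E-T-B-U-Base: 25+38+24+21+16+34 = 158
Base-S-E-T-U-B-Base: 25+38+24+23+16+20 = 146
Base-S-E-B-T-U-Base: 25+38+25+21+23+34 = 166
Base-S-E-B-U-T-Base: 25+38+25+16+23+31 = 158
Base-S-E-U-T-B-Base: 25+38+29+23+21+20 = 156
Base-S-E-U-B-T-Base: 25+38+29+16+21+31 = 160
Base-S-B-T-E-U-Base: 25+14+21+24+29+34 = 147
Base-S-B-T-U-E-Base: 25+14+21+23+29+30 = 142
… (46 more)
Base-E-T-U-S-B-Base: 30+24+23+19+14+20 = 130  ← best
The minimum is 130.
One optimal route: Base → E → T → U → S → B → Base (or its reverse).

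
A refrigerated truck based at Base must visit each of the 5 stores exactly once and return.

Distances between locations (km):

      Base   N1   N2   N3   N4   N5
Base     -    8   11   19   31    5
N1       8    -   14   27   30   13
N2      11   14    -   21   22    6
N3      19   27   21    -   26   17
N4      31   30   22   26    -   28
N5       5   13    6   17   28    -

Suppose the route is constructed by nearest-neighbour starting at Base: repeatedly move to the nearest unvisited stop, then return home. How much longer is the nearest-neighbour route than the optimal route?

Base: N5=5, N1=8, N2=11, N3=19, N4=31 ⇒ N5
N5: N2=6, N1=13, N3=17, N4=28 ⇒ N2
N2: N1=14, N3=21, N4=22 ⇒ N1
N1: N3=27, N4=30 ⇒ N3
N3: N4=26 ⇒ N4
NN route Base → N5 → N2 → N1 → N3 → N4 → Base costs 109.
Optimal: Base → N1 → N2 → N4 → N3 → N5 → Base costs 92 (by enumerating all 60 distinct tours).
Excess = 109 − 92 = 17.

Excess over optimum: 17 km.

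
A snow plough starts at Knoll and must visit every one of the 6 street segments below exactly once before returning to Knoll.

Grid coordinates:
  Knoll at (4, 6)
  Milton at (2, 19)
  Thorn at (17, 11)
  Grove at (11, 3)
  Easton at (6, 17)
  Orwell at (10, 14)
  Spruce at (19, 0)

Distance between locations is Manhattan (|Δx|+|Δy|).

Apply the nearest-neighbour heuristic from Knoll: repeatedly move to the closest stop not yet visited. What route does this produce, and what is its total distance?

72 along Knoll → Grove → Spruce → Thorn → Orwell → Easton → Milton → Knoll.

Knoll → [Grove:10 / Easton:13 / Orwell:14 / Milton:15 / Thorn:18 / Spruce:21] → Grove (10)
Grove → [Spruce:11 / Orwell:12 / Thorn:14 / Easton:19 / Milton:25] → Spruce (11)
Spruce → [Thorn:13 / Orwell:23 / Easton:30 / Milton:36] → Thorn (13)
Thorn → [Orwell:10 / Easton:17 / Milton:23] → Orwell (10)
Orwell → [Easton:7 / Milton:13] → Easton (7)
Easton → [Milton:6] → Milton (6)
Return Milton→Knoll: 15.
Total = 10 + 11 + 13 + 10 + 7 + 6 + 15 = 72.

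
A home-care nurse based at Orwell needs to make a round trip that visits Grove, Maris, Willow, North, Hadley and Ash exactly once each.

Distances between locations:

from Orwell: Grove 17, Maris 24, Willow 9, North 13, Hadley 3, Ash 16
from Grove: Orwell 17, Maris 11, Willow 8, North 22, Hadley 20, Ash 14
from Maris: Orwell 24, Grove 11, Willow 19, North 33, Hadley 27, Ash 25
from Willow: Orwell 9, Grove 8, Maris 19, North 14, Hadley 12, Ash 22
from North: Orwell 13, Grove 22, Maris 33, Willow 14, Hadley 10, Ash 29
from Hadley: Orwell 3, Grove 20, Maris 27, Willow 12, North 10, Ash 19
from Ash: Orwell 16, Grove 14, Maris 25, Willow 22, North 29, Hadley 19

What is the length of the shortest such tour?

Orwell-Grove-Maris-Willow-North-Hadley-Ash-Orwell: 17+11+19+14+10+19+16 = 106
Orwell-Grove-Maris-Willow-North-Ash-Hadley-Orwell: 17+11+19+14+29+19+3 = 112
Orwell-Grove-Maris-Willow-Hadley-North-Ash-Orwell: 17+11+19+12+10+29+16 = 114
Orwell-Grove-Maris-Willow-Hadley-Ash-North-Orwell: 17+11+19+12+19+29+13 = 120
Orwell-Grove-Maris-Willow-Ash-North-Hadley-Orwell: 17+11+19+22+29+10+3 = 111
Orwell-Grove-Maris-Willow-Ash-Hadley-North-Orwell: 17+11+19+22+19+10+13 = 111
Orwell-Grove-Maris-North-Willow-Hadley-Ash-Orwell: 17+11+33+14+12+19+16 = 122
Orwell-Grove-Maris-North-Willow-Ash-Hadley-Orwell: 17+11+33+14+22+19+3 = 119
… (352 more)
Orwell-Hadley-North-Willow-Grove-Maris-Ash-Orwell: 3+10+14+8+11+25+16 = 87  ← best
The minimum is 87.
One optimal route: Orwell → Hadley → North → Willow → Grove → Maris → Ash → Orwell (or its reverse).

Minimum total distance: 87.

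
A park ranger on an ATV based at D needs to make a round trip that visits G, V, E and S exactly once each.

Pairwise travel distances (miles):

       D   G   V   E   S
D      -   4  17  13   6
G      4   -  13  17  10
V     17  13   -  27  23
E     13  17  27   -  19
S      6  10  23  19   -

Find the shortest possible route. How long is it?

Shortest round trip = 69 miles.

There are 12 distinct closed tours to check (reversals are equivalent).
D → G → V → E → S → D: 4+13+27+19+6 = 69
D → G → V → S → E → D: 4+13+23+19+13 = 72
D → G → E → V → S → D: 4+17+27+23+6 = 77
D → G → E → S → V → D: 4+17+19+23+17 = 80
D → G → S → V → E → D: 4+10+23+27+13 = 77
D → G → S → E → V → D: 4+10+19+27+17 = 77
D → V → G → E → S → D: 17+13+17+19+6 = 72
D → V → G → S → E → D: 17+13+10+19+13 = 72
D → V → E → G → S → D: 17+27+17+10+6 = 77
D → V → S → G → E → D: 17+23+10+17+13 = 80
D → E → G → V → S → D: 13+17+13+23+6 = 72
D → E → V → G → S → D: 13+27+13+10+6 = 69
The minimum is 69.
One optimal route: D → G → V → E → S → D (or its reverse).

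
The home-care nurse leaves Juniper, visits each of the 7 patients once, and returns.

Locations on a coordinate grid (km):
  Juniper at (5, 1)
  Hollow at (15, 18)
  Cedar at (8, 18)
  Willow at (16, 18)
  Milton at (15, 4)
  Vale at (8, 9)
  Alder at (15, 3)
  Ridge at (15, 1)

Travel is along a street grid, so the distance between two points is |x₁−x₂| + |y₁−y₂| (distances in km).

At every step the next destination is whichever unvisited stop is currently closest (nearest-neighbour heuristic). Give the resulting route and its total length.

Juniper → [Ridge:10 / Vale:11 / Alder:12 / Milton:13 / Cedar:20 / Hollow:27 / Willow:28] → Ridge (10)
Ridge → [Alder:2 / Milton:3 / Vale:15 / Hollow:17 / Willow:18 / Cedar:24] → Alder (2)
Alder → [Milton:1 / Vale:13 / Hollow:15 / Willow:16 / Cedar:22] → Milton (1)
Milton → [Vale:12 / Hollow:14 / Willow:15 / Cedar:21] → Vale (12)
Vale → [Cedar:9 / Hollow:16 / Willow:17] → Cedar (9)
Cedar → [Hollow:7 / Willow:8] → Hollow (7)
Hollow → [Willow:1] → Willow (1)
Return Willow→Juniper: 28.
Total = 10 + 2 + 1 + 12 + 9 + 7 + 1 + 28 = 70.

70 km along Juniper → Ridge → Alder → Milton → Vale → Cedar → Hollow → Willow → Juniper.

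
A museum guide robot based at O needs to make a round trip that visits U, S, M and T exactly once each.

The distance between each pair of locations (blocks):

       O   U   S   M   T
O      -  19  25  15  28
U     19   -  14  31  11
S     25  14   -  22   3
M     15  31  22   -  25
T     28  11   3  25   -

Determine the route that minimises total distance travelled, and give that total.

There are 12 distinct closed tours to check (reversals are equivalent).
O → U → S → M → T → O: 19+14+22+25+28 = 108
O → U → S → T → M → O: 19+14+3+25+15 = 76
O → U → M → S → T → O: 19+31+22+3+28 = 103
O → U → M → T → S → O: 19+31+25+3+25 = 103
O → U → T → S → M → O: 19+11+3+22+15 = 70
O → U → T → M → S → O: 19+11+25+22+25 = 102
O → S → U → M → T → O: 25+14+31+25+28 = 123
O → S → U → T → M → O: 25+14+11+25+15 = 90
O → S → M → U → T → O: 25+22+31+11+28 = 117
O → S → T → U → M → O: 25+3+11+31+15 = 85
O → M → U → S → T → O: 15+31+14+3+28 = 91
O → M → S → U → T → O: 15+22+14+11+28 = 90
The minimum is 70.
One optimal route: O → U → T → S → M → O (or its reverse).

Minimum total distance: 70 blocks.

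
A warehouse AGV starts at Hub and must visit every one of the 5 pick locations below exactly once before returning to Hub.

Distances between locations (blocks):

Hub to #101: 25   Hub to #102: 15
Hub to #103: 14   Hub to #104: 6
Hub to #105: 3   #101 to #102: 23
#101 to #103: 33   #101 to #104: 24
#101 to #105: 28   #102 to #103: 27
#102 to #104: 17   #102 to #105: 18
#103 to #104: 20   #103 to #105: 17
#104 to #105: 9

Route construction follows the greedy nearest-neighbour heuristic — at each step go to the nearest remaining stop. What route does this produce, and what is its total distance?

At Hub the remaining stops are #105 3, #104 6, #103 14, #102 15, #101 25; go to #105.
At #105 the remaining stops are #104 9, #103 17, #102 18, #101 28; go to #104.
At #104 the remaining stops are #102 17, #103 20, #101 24; go to #102.
At #102 the remaining stops are #101 23, #103 27; go to #101.
At #101 the remaining stops are #103 33; go to #103.
Return #103→Hub: 14.
Total = 3 + 9 + 17 + 23 + 33 + 14 = 99.

Nearest-neighbour total = 99 blocks; route Hub → #105 → #104 → #102 → #101 → #103 → Hub.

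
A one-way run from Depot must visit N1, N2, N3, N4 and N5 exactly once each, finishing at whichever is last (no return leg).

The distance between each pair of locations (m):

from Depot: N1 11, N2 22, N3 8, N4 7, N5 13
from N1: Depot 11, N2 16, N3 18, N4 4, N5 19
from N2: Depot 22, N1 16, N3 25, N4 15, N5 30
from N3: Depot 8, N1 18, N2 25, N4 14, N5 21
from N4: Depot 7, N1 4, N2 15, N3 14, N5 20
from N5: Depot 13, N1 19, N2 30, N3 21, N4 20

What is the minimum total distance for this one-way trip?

Shortest open route: 67 m.

There are 5! = 120 possible orderings.
Depot → N1 → N2 → N3 → N4 → N5: 11+16+25+14+20 = 86
Depot → N1 → N2 → N3 → N5 → N4: 11+16+25+21+20 = 93
Depot → N1 → N2 → N4 → N3 → N5: 11+16+15+14+21 = 77
Depot → N1 → N2 → N4 → N5 → N3: 11+16+15+20+21 = 83
Depot → N1 → N2 → N5 → N3 → N4: 11+16+30+21+14 = 92
Depot → N1 → N2 → N5 → N4 → N3: 11+16+30+20+14 = 91
Depot → N1 → N3 → N2 → N4 → N5: 11+18+25+15+20 = 89
Depot → N1 → N3 → N2 → N5 → N4: 11+18+25+30+20 = 104
Depot → N1 → N3 → N4 → N2 → N5: 11+18+14+15+30 = 88
Depot → N1 → N3 → N4 → N5 → N2: 11+18+14+20+30 = 93
Depot → N1 → N3 → N5 → N2 → N4: 11+18+21+30+15 = 95
Depot → N1 → N3 → N5 → N4 → N2: 11+18+21+20+15 = 85
Depot → N1 → N4 → N2 → N3 → N5: 11+4+15+25+21 = 76
Depot → N1 → N4 → N2 → N5 → N3: 11+4+15+30+21 = 81
… (106 more)
Depot → N3 → N5 → N1 → N4 → N2: 8+21+19+4+15 = 67  ← best
The minimum is 67.
One shortest path: Depot → N3 → N5 → N1 → N4 → N2.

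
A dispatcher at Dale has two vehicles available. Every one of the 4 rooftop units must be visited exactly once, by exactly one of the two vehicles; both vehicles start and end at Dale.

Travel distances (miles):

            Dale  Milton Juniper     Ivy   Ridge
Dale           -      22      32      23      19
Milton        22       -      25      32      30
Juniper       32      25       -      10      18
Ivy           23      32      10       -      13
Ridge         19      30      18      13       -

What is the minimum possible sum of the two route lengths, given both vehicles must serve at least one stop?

There are 2^3 − 1 = 7 ways to divide the 4 stops into two non-empty groups. For each, the best each vehicle can do is its own shortest tour through its group:
  {Milton} + {Juniper, Ivy, Ridge}: 44 + 70 = 114
  {Juniper} + {Milton, Ivy, Ridge}: 64 + 86 = 150
  {Milton, Juniper} + {Ivy, Ridge}: 79 + 55 = 134
  {Ivy} + {Milton, Juniper, Ridge}: 46 + 84 = 130
  {Milton, Ivy} + {Juniper, Ridge}: 77 + 69 = 146
  {Juniper, Ivy} + {Milton, Ridge}: 65 + 71 = 136
  … (7 splits in total)
Best: vehicle 1 Dale → Milton → Dale = 44; vehicle 2 Dale → Ivy → Juniper → Ridge → Dale = 70; combined 114.

Minimum combined distance: 114 miles.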